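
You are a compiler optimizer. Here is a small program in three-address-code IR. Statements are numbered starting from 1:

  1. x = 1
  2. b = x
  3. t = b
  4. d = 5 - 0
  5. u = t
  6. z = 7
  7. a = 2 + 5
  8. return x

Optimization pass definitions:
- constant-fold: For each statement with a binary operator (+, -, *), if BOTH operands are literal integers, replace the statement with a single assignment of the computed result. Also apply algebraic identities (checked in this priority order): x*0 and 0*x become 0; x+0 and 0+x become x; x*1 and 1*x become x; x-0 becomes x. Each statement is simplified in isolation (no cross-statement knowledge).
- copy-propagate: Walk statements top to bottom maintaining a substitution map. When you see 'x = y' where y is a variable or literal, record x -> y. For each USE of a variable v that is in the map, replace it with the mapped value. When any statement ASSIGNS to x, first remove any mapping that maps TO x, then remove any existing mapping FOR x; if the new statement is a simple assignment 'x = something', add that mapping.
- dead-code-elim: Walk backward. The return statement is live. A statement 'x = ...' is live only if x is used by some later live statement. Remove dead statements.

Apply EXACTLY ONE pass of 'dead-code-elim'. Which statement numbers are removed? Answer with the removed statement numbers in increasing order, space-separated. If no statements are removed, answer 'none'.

Backward liveness scan:
Stmt 1 'x = 1': KEEP (x is live); live-in = []
Stmt 2 'b = x': DEAD (b not in live set ['x'])
Stmt 3 't = b': DEAD (t not in live set ['x'])
Stmt 4 'd = 5 - 0': DEAD (d not in live set ['x'])
Stmt 5 'u = t': DEAD (u not in live set ['x'])
Stmt 6 'z = 7': DEAD (z not in live set ['x'])
Stmt 7 'a = 2 + 5': DEAD (a not in live set ['x'])
Stmt 8 'return x': KEEP (return); live-in = ['x']
Removed statement numbers: [2, 3, 4, 5, 6, 7]
Surviving IR:
  x = 1
  return x

Answer: 2 3 4 5 6 7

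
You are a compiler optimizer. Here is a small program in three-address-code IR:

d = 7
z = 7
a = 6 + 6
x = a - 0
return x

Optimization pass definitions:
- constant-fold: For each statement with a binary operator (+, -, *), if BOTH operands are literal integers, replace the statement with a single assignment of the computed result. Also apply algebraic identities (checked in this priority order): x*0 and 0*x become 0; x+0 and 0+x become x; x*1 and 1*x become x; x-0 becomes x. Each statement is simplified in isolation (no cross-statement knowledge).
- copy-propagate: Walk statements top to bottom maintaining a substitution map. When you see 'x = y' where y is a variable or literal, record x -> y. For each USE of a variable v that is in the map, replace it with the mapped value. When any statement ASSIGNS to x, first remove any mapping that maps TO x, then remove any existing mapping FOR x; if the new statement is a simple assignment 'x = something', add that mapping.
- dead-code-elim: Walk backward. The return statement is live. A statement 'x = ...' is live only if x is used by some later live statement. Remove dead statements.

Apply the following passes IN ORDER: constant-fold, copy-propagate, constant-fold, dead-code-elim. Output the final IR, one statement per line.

Answer: return 12

Derivation:
Initial IR:
  d = 7
  z = 7
  a = 6 + 6
  x = a - 0
  return x
After constant-fold (5 stmts):
  d = 7
  z = 7
  a = 12
  x = a
  return x
After copy-propagate (5 stmts):
  d = 7
  z = 7
  a = 12
  x = 12
  return 12
After constant-fold (5 stmts):
  d = 7
  z = 7
  a = 12
  x = 12
  return 12
After dead-code-elim (1 stmts):
  return 12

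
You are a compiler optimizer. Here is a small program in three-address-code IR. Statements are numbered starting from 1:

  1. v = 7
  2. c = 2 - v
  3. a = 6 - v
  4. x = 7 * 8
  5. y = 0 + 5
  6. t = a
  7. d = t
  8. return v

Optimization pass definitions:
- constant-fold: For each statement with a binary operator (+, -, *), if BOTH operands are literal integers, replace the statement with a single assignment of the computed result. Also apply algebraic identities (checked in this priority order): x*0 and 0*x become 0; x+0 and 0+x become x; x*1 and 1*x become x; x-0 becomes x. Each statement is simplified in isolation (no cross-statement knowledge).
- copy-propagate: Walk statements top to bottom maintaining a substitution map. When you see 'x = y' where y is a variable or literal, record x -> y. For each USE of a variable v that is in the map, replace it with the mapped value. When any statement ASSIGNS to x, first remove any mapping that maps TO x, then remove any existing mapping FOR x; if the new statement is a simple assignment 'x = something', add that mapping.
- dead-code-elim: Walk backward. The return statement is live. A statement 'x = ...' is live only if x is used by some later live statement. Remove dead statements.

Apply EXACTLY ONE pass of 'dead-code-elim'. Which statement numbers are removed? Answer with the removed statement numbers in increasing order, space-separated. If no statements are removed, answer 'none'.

Backward liveness scan:
Stmt 1 'v = 7': KEEP (v is live); live-in = []
Stmt 2 'c = 2 - v': DEAD (c not in live set ['v'])
Stmt 3 'a = 6 - v': DEAD (a not in live set ['v'])
Stmt 4 'x = 7 * 8': DEAD (x not in live set ['v'])
Stmt 5 'y = 0 + 5': DEAD (y not in live set ['v'])
Stmt 6 't = a': DEAD (t not in live set ['v'])
Stmt 7 'd = t': DEAD (d not in live set ['v'])
Stmt 8 'return v': KEEP (return); live-in = ['v']
Removed statement numbers: [2, 3, 4, 5, 6, 7]
Surviving IR:
  v = 7
  return v

Answer: 2 3 4 5 6 7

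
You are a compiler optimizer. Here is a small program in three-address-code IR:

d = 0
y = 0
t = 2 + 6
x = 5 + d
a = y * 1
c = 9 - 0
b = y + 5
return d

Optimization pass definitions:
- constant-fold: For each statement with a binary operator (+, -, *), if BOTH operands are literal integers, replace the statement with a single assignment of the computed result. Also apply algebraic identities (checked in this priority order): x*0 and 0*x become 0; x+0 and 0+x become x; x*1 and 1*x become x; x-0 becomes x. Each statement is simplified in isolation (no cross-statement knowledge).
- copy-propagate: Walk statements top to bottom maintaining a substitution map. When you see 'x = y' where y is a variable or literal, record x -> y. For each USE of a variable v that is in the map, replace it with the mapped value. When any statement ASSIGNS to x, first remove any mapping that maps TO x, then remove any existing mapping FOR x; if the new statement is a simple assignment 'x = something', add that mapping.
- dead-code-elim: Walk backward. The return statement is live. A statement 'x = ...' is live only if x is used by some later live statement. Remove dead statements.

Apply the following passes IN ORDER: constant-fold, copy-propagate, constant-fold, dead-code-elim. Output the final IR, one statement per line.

Answer: return 0

Derivation:
Initial IR:
  d = 0
  y = 0
  t = 2 + 6
  x = 5 + d
  a = y * 1
  c = 9 - 0
  b = y + 5
  return d
After constant-fold (8 stmts):
  d = 0
  y = 0
  t = 8
  x = 5 + d
  a = y
  c = 9
  b = y + 5
  return d
After copy-propagate (8 stmts):
  d = 0
  y = 0
  t = 8
  x = 5 + 0
  a = 0
  c = 9
  b = 0 + 5
  return 0
After constant-fold (8 stmts):
  d = 0
  y = 0
  t = 8
  x = 5
  a = 0
  c = 9
  b = 5
  return 0
After dead-code-elim (1 stmts):
  return 0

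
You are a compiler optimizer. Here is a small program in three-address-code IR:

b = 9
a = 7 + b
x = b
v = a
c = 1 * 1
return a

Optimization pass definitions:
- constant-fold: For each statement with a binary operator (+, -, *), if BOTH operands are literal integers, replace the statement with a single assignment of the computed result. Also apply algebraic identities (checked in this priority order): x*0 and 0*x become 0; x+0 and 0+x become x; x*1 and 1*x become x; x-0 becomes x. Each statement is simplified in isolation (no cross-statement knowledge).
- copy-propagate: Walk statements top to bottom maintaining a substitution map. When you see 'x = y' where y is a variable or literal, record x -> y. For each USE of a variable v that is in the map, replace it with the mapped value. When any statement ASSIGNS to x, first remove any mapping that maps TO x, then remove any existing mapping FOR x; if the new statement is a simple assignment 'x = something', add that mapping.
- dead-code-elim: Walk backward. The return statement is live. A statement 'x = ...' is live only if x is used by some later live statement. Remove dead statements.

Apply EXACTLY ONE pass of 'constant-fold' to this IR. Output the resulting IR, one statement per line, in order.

Applying constant-fold statement-by-statement:
  [1] b = 9  (unchanged)
  [2] a = 7 + b  (unchanged)
  [3] x = b  (unchanged)
  [4] v = a  (unchanged)
  [5] c = 1 * 1  -> c = 1
  [6] return a  (unchanged)
Result (6 stmts):
  b = 9
  a = 7 + b
  x = b
  v = a
  c = 1
  return a

Answer: b = 9
a = 7 + b
x = b
v = a
c = 1
return a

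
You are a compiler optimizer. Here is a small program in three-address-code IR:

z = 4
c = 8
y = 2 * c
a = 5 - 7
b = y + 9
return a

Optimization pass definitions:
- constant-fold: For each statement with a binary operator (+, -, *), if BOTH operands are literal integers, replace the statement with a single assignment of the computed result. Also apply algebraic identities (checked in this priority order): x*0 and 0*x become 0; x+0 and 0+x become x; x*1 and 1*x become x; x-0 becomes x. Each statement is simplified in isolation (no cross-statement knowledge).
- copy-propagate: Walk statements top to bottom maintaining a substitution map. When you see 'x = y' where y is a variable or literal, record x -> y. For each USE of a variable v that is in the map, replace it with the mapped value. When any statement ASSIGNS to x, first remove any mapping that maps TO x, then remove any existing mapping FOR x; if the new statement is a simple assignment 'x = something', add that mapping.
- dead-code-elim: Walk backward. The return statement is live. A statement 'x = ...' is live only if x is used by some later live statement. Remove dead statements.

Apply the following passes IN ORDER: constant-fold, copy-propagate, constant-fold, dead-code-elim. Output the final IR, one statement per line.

Initial IR:
  z = 4
  c = 8
  y = 2 * c
  a = 5 - 7
  b = y + 9
  return a
After constant-fold (6 stmts):
  z = 4
  c = 8
  y = 2 * c
  a = -2
  b = y + 9
  return a
After copy-propagate (6 stmts):
  z = 4
  c = 8
  y = 2 * 8
  a = -2
  b = y + 9
  return -2
After constant-fold (6 stmts):
  z = 4
  c = 8
  y = 16
  a = -2
  b = y + 9
  return -2
After dead-code-elim (1 stmts):
  return -2

Answer: return -2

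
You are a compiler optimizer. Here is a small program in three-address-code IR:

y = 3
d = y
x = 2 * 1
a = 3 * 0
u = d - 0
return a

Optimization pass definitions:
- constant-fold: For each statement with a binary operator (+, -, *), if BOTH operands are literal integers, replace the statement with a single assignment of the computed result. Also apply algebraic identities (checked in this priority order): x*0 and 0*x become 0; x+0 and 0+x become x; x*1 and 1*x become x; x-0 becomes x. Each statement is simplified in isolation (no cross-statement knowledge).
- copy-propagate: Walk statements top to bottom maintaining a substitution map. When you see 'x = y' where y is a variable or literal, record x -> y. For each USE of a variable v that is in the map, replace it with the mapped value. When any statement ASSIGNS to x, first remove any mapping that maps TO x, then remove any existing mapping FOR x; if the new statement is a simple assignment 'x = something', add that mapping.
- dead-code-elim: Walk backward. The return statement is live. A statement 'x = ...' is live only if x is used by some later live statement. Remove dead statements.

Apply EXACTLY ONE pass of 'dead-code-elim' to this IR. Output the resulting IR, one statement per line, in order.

Applying dead-code-elim statement-by-statement:
  [6] return a  -> KEEP (return); live=['a']
  [5] u = d - 0  -> DEAD (u not live)
  [4] a = 3 * 0  -> KEEP; live=[]
  [3] x = 2 * 1  -> DEAD (x not live)
  [2] d = y  -> DEAD (d not live)
  [1] y = 3  -> DEAD (y not live)
Result (2 stmts):
  a = 3 * 0
  return a

Answer: a = 3 * 0
return a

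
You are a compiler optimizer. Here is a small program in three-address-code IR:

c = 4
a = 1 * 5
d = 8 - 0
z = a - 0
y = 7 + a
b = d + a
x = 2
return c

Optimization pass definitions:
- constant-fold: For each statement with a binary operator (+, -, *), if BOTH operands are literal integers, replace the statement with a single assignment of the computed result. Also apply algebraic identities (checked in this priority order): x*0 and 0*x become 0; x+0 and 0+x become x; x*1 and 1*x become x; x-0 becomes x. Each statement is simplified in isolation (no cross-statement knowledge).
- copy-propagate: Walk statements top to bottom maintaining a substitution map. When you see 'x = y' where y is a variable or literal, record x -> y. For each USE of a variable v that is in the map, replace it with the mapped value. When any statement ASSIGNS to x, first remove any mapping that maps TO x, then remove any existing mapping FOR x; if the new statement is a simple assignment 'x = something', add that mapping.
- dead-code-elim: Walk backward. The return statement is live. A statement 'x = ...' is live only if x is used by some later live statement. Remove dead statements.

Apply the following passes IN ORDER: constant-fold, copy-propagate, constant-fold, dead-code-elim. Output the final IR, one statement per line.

Answer: return 4

Derivation:
Initial IR:
  c = 4
  a = 1 * 5
  d = 8 - 0
  z = a - 0
  y = 7 + a
  b = d + a
  x = 2
  return c
After constant-fold (8 stmts):
  c = 4
  a = 5
  d = 8
  z = a
  y = 7 + a
  b = d + a
  x = 2
  return c
After copy-propagate (8 stmts):
  c = 4
  a = 5
  d = 8
  z = 5
  y = 7 + 5
  b = 8 + 5
  x = 2
  return 4
After constant-fold (8 stmts):
  c = 4
  a = 5
  d = 8
  z = 5
  y = 12
  b = 13
  x = 2
  return 4
After dead-code-elim (1 stmts):
  return 4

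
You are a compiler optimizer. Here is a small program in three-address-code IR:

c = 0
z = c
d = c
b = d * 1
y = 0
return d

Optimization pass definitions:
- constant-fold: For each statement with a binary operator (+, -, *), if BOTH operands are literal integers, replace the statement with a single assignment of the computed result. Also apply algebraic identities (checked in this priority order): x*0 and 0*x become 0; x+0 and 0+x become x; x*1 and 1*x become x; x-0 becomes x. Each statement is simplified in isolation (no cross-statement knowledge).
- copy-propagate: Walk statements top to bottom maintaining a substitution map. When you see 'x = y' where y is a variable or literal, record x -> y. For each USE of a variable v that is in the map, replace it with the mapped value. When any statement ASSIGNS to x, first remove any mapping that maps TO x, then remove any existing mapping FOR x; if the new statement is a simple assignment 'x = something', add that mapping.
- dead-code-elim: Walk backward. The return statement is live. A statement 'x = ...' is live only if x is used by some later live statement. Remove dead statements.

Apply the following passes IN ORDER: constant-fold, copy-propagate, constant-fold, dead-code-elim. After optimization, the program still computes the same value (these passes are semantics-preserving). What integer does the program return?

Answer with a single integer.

Initial IR:
  c = 0
  z = c
  d = c
  b = d * 1
  y = 0
  return d
After constant-fold (6 stmts):
  c = 0
  z = c
  d = c
  b = d
  y = 0
  return d
After copy-propagate (6 stmts):
  c = 0
  z = 0
  d = 0
  b = 0
  y = 0
  return 0
After constant-fold (6 stmts):
  c = 0
  z = 0
  d = 0
  b = 0
  y = 0
  return 0
After dead-code-elim (1 stmts):
  return 0
Evaluate:
  c = 0  =>  c = 0
  z = c  =>  z = 0
  d = c  =>  d = 0
  b = d * 1  =>  b = 0
  y = 0  =>  y = 0
  return d = 0

Answer: 0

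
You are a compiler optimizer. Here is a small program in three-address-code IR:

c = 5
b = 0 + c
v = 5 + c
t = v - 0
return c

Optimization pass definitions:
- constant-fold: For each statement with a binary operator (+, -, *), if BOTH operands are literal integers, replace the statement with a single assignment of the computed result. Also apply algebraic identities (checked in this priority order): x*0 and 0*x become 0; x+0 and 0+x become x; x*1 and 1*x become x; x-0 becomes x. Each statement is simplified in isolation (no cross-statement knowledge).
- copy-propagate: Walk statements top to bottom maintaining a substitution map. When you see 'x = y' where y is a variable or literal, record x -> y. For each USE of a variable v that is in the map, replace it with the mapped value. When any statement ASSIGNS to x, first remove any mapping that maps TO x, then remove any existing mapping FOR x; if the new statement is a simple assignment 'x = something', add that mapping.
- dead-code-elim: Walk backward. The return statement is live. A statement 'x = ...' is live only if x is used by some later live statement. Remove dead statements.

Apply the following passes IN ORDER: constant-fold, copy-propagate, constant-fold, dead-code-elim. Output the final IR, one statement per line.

Initial IR:
  c = 5
  b = 0 + c
  v = 5 + c
  t = v - 0
  return c
After constant-fold (5 stmts):
  c = 5
  b = c
  v = 5 + c
  t = v
  return c
After copy-propagate (5 stmts):
  c = 5
  b = 5
  v = 5 + 5
  t = v
  return 5
After constant-fold (5 stmts):
  c = 5
  b = 5
  v = 10
  t = v
  return 5
After dead-code-elim (1 stmts):
  return 5

Answer: return 5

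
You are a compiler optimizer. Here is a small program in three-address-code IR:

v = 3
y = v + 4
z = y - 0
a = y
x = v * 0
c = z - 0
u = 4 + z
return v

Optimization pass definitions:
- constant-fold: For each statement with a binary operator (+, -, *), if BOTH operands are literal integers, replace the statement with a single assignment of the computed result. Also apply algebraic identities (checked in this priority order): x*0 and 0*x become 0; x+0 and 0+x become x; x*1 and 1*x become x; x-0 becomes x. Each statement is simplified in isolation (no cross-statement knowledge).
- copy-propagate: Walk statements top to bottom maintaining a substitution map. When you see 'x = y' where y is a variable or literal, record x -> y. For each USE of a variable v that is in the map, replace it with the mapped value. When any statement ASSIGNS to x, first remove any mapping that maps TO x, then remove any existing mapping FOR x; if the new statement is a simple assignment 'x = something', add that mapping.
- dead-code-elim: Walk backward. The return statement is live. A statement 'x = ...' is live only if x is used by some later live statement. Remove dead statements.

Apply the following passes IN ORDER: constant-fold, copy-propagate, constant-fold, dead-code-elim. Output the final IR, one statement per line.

Initial IR:
  v = 3
  y = v + 4
  z = y - 0
  a = y
  x = v * 0
  c = z - 0
  u = 4 + z
  return v
After constant-fold (8 stmts):
  v = 3
  y = v + 4
  z = y
  a = y
  x = 0
  c = z
  u = 4 + z
  return v
After copy-propagate (8 stmts):
  v = 3
  y = 3 + 4
  z = y
  a = y
  x = 0
  c = y
  u = 4 + y
  return 3
After constant-fold (8 stmts):
  v = 3
  y = 7
  z = y
  a = y
  x = 0
  c = y
  u = 4 + y
  return 3
After dead-code-elim (1 stmts):
  return 3

Answer: return 3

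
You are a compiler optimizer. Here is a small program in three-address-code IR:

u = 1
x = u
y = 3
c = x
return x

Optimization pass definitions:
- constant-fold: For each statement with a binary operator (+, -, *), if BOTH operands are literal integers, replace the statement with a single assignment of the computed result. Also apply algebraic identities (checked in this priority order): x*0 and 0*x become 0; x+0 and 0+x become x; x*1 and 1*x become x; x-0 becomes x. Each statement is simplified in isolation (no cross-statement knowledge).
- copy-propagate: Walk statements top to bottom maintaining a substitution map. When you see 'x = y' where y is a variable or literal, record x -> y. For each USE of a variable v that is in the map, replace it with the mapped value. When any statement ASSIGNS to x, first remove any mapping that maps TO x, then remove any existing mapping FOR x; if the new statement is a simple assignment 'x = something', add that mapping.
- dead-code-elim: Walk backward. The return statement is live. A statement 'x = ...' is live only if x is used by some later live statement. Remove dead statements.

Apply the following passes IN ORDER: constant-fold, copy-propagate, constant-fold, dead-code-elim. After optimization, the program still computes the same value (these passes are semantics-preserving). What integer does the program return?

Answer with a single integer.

Answer: 1

Derivation:
Initial IR:
  u = 1
  x = u
  y = 3
  c = x
  return x
After constant-fold (5 stmts):
  u = 1
  x = u
  y = 3
  c = x
  return x
After copy-propagate (5 stmts):
  u = 1
  x = 1
  y = 3
  c = 1
  return 1
After constant-fold (5 stmts):
  u = 1
  x = 1
  y = 3
  c = 1
  return 1
After dead-code-elim (1 stmts):
  return 1
Evaluate:
  u = 1  =>  u = 1
  x = u  =>  x = 1
  y = 3  =>  y = 3
  c = x  =>  c = 1
  return x = 1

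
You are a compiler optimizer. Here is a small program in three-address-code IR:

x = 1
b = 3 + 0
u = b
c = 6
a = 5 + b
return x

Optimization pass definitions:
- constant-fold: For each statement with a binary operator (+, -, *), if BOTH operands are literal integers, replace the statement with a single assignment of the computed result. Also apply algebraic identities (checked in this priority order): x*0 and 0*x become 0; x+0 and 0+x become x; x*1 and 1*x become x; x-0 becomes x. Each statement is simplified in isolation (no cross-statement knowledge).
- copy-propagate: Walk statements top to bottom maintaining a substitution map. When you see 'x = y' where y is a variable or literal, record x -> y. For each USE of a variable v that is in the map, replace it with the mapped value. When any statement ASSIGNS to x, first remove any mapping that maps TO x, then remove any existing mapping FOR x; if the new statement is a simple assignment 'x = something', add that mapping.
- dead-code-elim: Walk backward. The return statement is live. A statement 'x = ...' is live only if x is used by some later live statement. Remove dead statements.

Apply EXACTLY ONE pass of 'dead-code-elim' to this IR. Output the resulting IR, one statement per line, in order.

Applying dead-code-elim statement-by-statement:
  [6] return x  -> KEEP (return); live=['x']
  [5] a = 5 + b  -> DEAD (a not live)
  [4] c = 6  -> DEAD (c not live)
  [3] u = b  -> DEAD (u not live)
  [2] b = 3 + 0  -> DEAD (b not live)
  [1] x = 1  -> KEEP; live=[]
Result (2 stmts):
  x = 1
  return x

Answer: x = 1
return x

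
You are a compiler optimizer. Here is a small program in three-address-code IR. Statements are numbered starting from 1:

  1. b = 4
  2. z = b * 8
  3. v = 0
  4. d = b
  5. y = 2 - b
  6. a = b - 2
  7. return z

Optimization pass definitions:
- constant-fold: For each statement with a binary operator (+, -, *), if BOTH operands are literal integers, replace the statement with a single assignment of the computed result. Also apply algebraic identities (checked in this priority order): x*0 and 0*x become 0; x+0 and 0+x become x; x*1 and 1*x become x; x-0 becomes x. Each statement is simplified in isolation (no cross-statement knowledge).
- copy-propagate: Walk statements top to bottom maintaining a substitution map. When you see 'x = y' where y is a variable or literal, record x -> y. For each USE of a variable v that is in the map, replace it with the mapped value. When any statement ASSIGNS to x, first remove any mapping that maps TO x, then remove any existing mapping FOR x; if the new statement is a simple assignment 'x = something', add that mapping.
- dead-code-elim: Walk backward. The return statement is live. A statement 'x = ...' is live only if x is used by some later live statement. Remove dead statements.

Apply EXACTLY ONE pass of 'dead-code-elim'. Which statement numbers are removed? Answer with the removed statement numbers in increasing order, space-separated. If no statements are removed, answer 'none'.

Answer: 3 4 5 6

Derivation:
Backward liveness scan:
Stmt 1 'b = 4': KEEP (b is live); live-in = []
Stmt 2 'z = b * 8': KEEP (z is live); live-in = ['b']
Stmt 3 'v = 0': DEAD (v not in live set ['z'])
Stmt 4 'd = b': DEAD (d not in live set ['z'])
Stmt 5 'y = 2 - b': DEAD (y not in live set ['z'])
Stmt 6 'a = b - 2': DEAD (a not in live set ['z'])
Stmt 7 'return z': KEEP (return); live-in = ['z']
Removed statement numbers: [3, 4, 5, 6]
Surviving IR:
  b = 4
  z = b * 8
  return z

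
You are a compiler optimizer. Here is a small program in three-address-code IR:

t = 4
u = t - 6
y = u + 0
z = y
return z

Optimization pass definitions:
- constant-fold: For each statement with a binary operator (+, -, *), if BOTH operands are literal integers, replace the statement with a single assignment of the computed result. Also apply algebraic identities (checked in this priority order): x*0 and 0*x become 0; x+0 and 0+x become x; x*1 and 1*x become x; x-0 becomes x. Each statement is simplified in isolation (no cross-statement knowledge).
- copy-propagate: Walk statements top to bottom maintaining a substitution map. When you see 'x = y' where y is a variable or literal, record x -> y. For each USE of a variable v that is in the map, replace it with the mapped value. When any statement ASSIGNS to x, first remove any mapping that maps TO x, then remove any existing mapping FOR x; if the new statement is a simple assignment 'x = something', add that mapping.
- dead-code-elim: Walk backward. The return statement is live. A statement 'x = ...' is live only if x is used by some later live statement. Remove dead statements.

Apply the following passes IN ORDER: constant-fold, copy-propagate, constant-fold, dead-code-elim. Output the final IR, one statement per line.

Initial IR:
  t = 4
  u = t - 6
  y = u + 0
  z = y
  return z
After constant-fold (5 stmts):
  t = 4
  u = t - 6
  y = u
  z = y
  return z
After copy-propagate (5 stmts):
  t = 4
  u = 4 - 6
  y = u
  z = u
  return u
After constant-fold (5 stmts):
  t = 4
  u = -2
  y = u
  z = u
  return u
After dead-code-elim (2 stmts):
  u = -2
  return u

Answer: u = -2
return u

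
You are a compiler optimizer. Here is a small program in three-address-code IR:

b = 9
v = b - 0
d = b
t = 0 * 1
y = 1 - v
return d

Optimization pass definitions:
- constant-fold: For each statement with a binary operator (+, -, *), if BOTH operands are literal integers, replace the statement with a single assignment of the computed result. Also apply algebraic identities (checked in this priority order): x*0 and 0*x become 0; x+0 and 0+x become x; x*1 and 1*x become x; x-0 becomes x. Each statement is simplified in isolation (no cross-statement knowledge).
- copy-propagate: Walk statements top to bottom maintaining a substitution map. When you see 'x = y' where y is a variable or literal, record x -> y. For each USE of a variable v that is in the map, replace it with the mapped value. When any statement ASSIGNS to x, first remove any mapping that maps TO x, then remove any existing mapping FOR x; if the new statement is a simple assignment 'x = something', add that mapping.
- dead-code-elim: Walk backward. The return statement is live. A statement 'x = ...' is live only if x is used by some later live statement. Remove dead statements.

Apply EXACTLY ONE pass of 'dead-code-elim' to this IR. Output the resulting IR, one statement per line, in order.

Answer: b = 9
d = b
return d

Derivation:
Applying dead-code-elim statement-by-statement:
  [6] return d  -> KEEP (return); live=['d']
  [5] y = 1 - v  -> DEAD (y not live)
  [4] t = 0 * 1  -> DEAD (t not live)
  [3] d = b  -> KEEP; live=['b']
  [2] v = b - 0  -> DEAD (v not live)
  [1] b = 9  -> KEEP; live=[]
Result (3 stmts):
  b = 9
  d = b
  return d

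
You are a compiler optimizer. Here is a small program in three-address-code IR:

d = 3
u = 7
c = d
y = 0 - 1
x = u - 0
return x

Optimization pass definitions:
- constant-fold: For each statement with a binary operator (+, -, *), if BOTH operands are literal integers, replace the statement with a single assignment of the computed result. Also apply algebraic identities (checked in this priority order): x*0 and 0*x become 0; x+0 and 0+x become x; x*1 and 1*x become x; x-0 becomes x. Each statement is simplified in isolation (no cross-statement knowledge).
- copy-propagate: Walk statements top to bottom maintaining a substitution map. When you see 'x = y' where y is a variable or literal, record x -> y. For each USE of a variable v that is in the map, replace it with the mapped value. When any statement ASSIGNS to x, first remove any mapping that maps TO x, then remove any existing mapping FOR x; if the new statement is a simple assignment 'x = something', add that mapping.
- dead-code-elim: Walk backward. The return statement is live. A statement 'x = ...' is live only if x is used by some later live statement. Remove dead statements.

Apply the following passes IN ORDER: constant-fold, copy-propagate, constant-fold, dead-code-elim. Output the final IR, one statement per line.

Answer: return 7

Derivation:
Initial IR:
  d = 3
  u = 7
  c = d
  y = 0 - 1
  x = u - 0
  return x
After constant-fold (6 stmts):
  d = 3
  u = 7
  c = d
  y = -1
  x = u
  return x
After copy-propagate (6 stmts):
  d = 3
  u = 7
  c = 3
  y = -1
  x = 7
  return 7
After constant-fold (6 stmts):
  d = 3
  u = 7
  c = 3
  y = -1
  x = 7
  return 7
After dead-code-elim (1 stmts):
  return 7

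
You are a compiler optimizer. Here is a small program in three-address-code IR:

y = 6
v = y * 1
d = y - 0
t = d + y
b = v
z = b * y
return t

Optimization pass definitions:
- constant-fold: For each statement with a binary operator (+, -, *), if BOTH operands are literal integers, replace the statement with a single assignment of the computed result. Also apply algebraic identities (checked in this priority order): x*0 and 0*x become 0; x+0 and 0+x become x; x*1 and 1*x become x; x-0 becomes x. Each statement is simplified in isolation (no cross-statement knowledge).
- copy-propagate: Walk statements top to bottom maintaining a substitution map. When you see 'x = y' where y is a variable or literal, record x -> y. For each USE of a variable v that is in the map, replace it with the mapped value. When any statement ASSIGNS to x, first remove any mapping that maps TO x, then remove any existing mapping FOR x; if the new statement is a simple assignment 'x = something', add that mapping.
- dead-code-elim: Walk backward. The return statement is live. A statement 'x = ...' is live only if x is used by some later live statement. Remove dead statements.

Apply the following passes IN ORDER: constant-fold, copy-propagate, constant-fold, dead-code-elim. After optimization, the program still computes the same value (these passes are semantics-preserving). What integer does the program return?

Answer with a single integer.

Answer: 12

Derivation:
Initial IR:
  y = 6
  v = y * 1
  d = y - 0
  t = d + y
  b = v
  z = b * y
  return t
After constant-fold (7 stmts):
  y = 6
  v = y
  d = y
  t = d + y
  b = v
  z = b * y
  return t
After copy-propagate (7 stmts):
  y = 6
  v = 6
  d = 6
  t = 6 + 6
  b = 6
  z = 6 * 6
  return t
After constant-fold (7 stmts):
  y = 6
  v = 6
  d = 6
  t = 12
  b = 6
  z = 36
  return t
After dead-code-elim (2 stmts):
  t = 12
  return t
Evaluate:
  y = 6  =>  y = 6
  v = y * 1  =>  v = 6
  d = y - 0  =>  d = 6
  t = d + y  =>  t = 12
  b = v  =>  b = 6
  z = b * y  =>  z = 36
  return t = 12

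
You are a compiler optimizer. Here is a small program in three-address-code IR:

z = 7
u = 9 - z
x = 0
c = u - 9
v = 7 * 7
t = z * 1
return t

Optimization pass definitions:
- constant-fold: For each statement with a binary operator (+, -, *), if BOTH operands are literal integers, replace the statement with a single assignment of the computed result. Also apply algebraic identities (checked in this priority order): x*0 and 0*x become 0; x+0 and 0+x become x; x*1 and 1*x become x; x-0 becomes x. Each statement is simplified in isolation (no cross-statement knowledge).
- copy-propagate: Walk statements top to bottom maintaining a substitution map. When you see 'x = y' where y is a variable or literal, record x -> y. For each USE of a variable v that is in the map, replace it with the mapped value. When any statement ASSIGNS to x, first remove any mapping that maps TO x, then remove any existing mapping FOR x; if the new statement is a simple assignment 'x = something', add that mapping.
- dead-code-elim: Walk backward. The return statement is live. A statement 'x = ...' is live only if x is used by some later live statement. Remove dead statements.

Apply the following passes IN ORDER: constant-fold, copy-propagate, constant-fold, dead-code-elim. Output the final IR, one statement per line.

Answer: return 7

Derivation:
Initial IR:
  z = 7
  u = 9 - z
  x = 0
  c = u - 9
  v = 7 * 7
  t = z * 1
  return t
After constant-fold (7 stmts):
  z = 7
  u = 9 - z
  x = 0
  c = u - 9
  v = 49
  t = z
  return t
After copy-propagate (7 stmts):
  z = 7
  u = 9 - 7
  x = 0
  c = u - 9
  v = 49
  t = 7
  return 7
After constant-fold (7 stmts):
  z = 7
  u = 2
  x = 0
  c = u - 9
  v = 49
  t = 7
  return 7
After dead-code-elim (1 stmts):
  return 7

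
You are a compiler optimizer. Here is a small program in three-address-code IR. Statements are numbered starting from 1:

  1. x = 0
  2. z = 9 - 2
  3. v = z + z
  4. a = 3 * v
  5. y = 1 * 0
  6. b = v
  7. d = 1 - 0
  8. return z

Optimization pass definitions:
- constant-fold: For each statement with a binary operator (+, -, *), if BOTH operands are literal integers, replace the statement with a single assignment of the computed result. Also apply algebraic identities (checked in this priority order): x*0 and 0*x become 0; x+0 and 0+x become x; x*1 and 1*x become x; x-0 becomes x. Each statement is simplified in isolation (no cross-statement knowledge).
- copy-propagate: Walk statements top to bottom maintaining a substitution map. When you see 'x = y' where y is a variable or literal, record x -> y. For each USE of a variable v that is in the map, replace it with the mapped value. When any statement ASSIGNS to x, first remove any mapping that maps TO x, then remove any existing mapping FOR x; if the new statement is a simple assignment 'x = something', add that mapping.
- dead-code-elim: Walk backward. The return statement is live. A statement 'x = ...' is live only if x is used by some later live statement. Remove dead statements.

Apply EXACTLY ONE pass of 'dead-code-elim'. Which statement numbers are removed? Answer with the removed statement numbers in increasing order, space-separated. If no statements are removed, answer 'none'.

Answer: 1 3 4 5 6 7

Derivation:
Backward liveness scan:
Stmt 1 'x = 0': DEAD (x not in live set [])
Stmt 2 'z = 9 - 2': KEEP (z is live); live-in = []
Stmt 3 'v = z + z': DEAD (v not in live set ['z'])
Stmt 4 'a = 3 * v': DEAD (a not in live set ['z'])
Stmt 5 'y = 1 * 0': DEAD (y not in live set ['z'])
Stmt 6 'b = v': DEAD (b not in live set ['z'])
Stmt 7 'd = 1 - 0': DEAD (d not in live set ['z'])
Stmt 8 'return z': KEEP (return); live-in = ['z']
Removed statement numbers: [1, 3, 4, 5, 6, 7]
Surviving IR:
  z = 9 - 2
  return z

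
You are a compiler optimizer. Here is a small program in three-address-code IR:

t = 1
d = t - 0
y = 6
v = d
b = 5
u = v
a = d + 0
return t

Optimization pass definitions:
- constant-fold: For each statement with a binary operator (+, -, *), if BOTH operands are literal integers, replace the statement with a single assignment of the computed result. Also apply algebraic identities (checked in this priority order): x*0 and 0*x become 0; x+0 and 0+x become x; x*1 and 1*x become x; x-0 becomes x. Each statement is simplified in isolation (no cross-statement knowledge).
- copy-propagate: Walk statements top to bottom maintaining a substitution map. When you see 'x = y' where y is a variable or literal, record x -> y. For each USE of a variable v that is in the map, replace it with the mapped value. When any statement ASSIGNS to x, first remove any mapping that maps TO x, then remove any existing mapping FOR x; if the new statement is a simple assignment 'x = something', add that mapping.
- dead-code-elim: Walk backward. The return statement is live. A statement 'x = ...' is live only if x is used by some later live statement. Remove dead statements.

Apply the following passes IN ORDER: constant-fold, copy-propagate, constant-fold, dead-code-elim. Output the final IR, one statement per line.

Answer: return 1

Derivation:
Initial IR:
  t = 1
  d = t - 0
  y = 6
  v = d
  b = 5
  u = v
  a = d + 0
  return t
After constant-fold (8 stmts):
  t = 1
  d = t
  y = 6
  v = d
  b = 5
  u = v
  a = d
  return t
After copy-propagate (8 stmts):
  t = 1
  d = 1
  y = 6
  v = 1
  b = 5
  u = 1
  a = 1
  return 1
After constant-fold (8 stmts):
  t = 1
  d = 1
  y = 6
  v = 1
  b = 5
  u = 1
  a = 1
  return 1
After dead-code-elim (1 stmts):
  return 1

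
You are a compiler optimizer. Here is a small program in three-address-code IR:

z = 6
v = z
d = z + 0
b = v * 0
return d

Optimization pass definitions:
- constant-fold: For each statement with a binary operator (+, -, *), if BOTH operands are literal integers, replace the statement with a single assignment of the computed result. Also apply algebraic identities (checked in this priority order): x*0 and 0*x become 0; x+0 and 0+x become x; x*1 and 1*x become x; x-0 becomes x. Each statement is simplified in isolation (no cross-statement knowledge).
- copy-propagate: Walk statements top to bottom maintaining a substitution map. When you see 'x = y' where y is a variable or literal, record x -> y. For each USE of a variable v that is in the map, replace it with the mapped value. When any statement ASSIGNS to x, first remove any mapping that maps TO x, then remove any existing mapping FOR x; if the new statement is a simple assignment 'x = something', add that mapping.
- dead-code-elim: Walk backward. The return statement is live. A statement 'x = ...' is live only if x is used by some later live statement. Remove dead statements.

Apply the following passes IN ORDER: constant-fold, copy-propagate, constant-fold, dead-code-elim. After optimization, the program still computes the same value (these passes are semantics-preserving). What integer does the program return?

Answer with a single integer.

Initial IR:
  z = 6
  v = z
  d = z + 0
  b = v * 0
  return d
After constant-fold (5 stmts):
  z = 6
  v = z
  d = z
  b = 0
  return d
After copy-propagate (5 stmts):
  z = 6
  v = 6
  d = 6
  b = 0
  return 6
After constant-fold (5 stmts):
  z = 6
  v = 6
  d = 6
  b = 0
  return 6
After dead-code-elim (1 stmts):
  return 6
Evaluate:
  z = 6  =>  z = 6
  v = z  =>  v = 6
  d = z + 0  =>  d = 6
  b = v * 0  =>  b = 0
  return d = 6

Answer: 6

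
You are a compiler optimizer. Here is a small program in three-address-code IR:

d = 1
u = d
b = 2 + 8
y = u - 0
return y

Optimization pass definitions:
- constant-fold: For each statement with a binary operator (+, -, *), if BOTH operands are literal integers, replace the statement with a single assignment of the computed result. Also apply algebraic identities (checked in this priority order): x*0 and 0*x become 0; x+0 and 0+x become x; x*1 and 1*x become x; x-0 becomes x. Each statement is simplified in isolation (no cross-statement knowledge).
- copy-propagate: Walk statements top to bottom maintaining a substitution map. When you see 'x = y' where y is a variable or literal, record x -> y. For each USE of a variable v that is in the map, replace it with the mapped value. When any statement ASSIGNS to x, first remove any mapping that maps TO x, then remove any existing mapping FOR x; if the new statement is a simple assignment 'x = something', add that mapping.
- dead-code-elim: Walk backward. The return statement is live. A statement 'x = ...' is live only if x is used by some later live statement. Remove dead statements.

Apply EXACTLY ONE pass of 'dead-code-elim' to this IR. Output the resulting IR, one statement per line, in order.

Answer: d = 1
u = d
y = u - 0
return y

Derivation:
Applying dead-code-elim statement-by-statement:
  [5] return y  -> KEEP (return); live=['y']
  [4] y = u - 0  -> KEEP; live=['u']
  [3] b = 2 + 8  -> DEAD (b not live)
  [2] u = d  -> KEEP; live=['d']
  [1] d = 1  -> KEEP; live=[]
Result (4 stmts):
  d = 1
  u = d
  y = u - 0
  return y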